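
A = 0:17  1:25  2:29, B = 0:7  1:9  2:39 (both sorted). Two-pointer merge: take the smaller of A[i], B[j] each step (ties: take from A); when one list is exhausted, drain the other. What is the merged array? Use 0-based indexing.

i=0 j=0: A[i]=17>B[j]=7 take 7, j++
i=0 j=1: A[i]=17>B[j]=9 take 9, j++
i=0 j=2: A[i]=17<=B[j]=39 take 17, i++
i=1 j=2: A[i]=25<=B[j]=39 take 25, i++
i=2 j=2: A[i]=29<=B[j]=39 take 29, i++
i=3 j=2: A done, take B[j]=39, j++

[7, 9, 17, 25, 29, 39]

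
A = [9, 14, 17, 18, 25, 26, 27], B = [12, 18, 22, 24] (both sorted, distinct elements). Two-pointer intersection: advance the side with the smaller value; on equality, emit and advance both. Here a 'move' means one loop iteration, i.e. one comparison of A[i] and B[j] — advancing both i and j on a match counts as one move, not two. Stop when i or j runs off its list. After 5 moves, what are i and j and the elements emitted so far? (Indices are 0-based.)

i=4, j=2, emitted=[18]

[i=0,j=0] 9<12 → i++
[i=1,j=0] 14>12 → j++
[i=1,j=1] 14<18 → i++
[i=2,j=1] 17<18 → i++
[i=3,j=1] 18==18 emit → i++,j++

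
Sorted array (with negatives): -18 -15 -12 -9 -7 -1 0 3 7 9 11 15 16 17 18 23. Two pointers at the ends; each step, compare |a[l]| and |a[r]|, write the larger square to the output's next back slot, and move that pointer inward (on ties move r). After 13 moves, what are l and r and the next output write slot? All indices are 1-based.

l=6, r=8, next write slot=3

l=1 r=16: |-18|<=|23| out[16]=529, r--
l=1 r=15: |-18|<=|18| out[15]=324, r--
l=1 r=14: |-18|>|17| out[14]=324, l++
l=2 r=14: |-15|<=|17| out[13]=289, r--
l=2 r=13: |-15|<=|16| out[12]=256, r--
l=2 r=12: |-15|<=|15| out[11]=225, r--
l=2 r=11: |-15|>|11| out[10]=225, l++
l=3 r=11: |-12|>|11| out[9]=144, l++
l=4 r=11: |-9|<=|11| out[8]=121, r--
l=4 r=10: |-9|<=|9| out[7]=81, r--
l=4 r=9: |-9|>|7| out[6]=81, l++
l=5 r=9: |-7|<=|7| out[5]=49, r--
l=5 r=8: |-7|>|3| out[4]=49, l++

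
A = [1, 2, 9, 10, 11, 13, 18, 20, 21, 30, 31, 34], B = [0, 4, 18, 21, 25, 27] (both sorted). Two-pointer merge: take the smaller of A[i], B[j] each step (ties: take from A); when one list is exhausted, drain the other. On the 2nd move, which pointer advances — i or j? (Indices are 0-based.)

i

i=0 j=0: A[i]=1>B[j]=0 take 0, j++
i=0 j=1: A[i]=1<=B[j]=4 take 1, i++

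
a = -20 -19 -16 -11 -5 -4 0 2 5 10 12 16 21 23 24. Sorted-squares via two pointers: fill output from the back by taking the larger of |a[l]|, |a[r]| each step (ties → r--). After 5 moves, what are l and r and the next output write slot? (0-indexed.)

l=2, r=11, next write slot=9

[0,14] |-20|<=|24| out[14]=576 → r--
[0,13] |-20|<=|23| out[13]=529 → r--
[0,12] |-20|<=|21| out[12]=441 → r--
[0,11] |-20|>|16| out[11]=400 → l++
[1,11] |-19|>|16| out[10]=361 → l++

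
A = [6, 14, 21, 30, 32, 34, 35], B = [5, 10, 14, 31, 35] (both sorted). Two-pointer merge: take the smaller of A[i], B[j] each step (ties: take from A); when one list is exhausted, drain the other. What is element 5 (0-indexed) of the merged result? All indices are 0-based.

merged[5] = 21

[i=0,j=0] A[i]=6>B[j]=5 take 5 → j++
[i=0,j=1] A[i]=6<=B[j]=10 take 6 → i++
[i=1,j=1] A[i]=14>B[j]=10 take 10 → j++
[i=1,j=2] A[i]=14<=B[j]=14 take 14 → i++
[i=2,j=2] A[i]=21>B[j]=14 take 14 → j++
[i=2,j=3] A[i]=21<=B[j]=31 take 21 → i++
[i=3,j=3] A[i]=30<=B[j]=31 take 30 → i++
[i=4,j=3] A[i]=32>B[j]=31 take 31 → j++
[i=4,j=4] A[i]=32<=B[j]=35 take 32 → i++
[i=5,j=4] A[i]=34<=B[j]=35 take 34 → i++
[i=6,j=4] A[i]=35<=B[j]=35 take 35 → i++
[i=7,j=4] A done, take B[j]=35 → j++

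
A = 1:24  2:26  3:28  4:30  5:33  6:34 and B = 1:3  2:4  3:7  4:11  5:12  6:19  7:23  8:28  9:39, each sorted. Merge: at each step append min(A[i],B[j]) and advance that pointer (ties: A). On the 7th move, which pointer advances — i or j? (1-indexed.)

j

i=1 j=1: A[i]=24>B[j]=3 take 3, j++
i=1 j=2: A[i]=24>B[j]=4 take 4, j++
i=1 j=3: A[i]=24>B[j]=7 take 7, j++
i=1 j=4: A[i]=24>B[j]=11 take 11, j++
i=1 j=5: A[i]=24>B[j]=12 take 12, j++
i=1 j=6: A[i]=24>B[j]=19 take 19, j++
i=1 j=7: A[i]=24>B[j]=23 take 23, j++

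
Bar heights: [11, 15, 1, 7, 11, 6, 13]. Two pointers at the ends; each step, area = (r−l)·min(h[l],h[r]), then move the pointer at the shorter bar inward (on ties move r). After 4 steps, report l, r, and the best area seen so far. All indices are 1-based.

l=2, r=4, best area=66

[1,7] min(11,13)*6=66 best=66 * → l++
[2,7] min(15,13)*5=65 best=66 → r--
[2,6] min(15,6)*4=24 best=66 → r--
[2,5] min(15,11)*3=33 best=66 → r--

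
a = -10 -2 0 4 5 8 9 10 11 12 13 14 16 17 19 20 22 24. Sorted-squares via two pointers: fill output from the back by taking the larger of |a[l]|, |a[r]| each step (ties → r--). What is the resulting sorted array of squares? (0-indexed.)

l=0 r=17: |-10|<=|24| out[17]=576, r--
l=0 r=16: |-10|<=|22| out[16]=484, r--
l=0 r=15: |-10|<=|20| out[15]=400, r--
l=0 r=14: |-10|<=|19| out[14]=361, r--
l=0 r=13: |-10|<=|17| out[13]=289, r--
l=0 r=12: |-10|<=|16| out[12]=256, r--
l=0 r=11: |-10|<=|14| out[11]=196, r--
l=0 r=10: |-10|<=|13| out[10]=169, r--
l=0 r=9: |-10|<=|12| out[9]=144, r--
l=0 r=8: |-10|<=|11| out[8]=121, r--
l=0 r=7: |-10|<=|10| out[7]=100, r--
l=0 r=6: |-10|>|9| out[6]=100, l++
l=1 r=6: |-2|<=|9| out[5]=81, r--
l=1 r=5: |-2|<=|8| out[4]=64, r--
l=1 r=4: |-2|<=|5| out[3]=25, r--
l=1 r=3: |-2|<=|4| out[2]=16, r--
l=1 r=2: |-2|>|0| out[1]=4, l++
l=2 r=2: |0|<=|0| out[0]=0, r--

[0, 4, 16, 25, 64, 81, 100, 100, 121, 144, 169, 196, 256, 289, 361, 400, 484, 576]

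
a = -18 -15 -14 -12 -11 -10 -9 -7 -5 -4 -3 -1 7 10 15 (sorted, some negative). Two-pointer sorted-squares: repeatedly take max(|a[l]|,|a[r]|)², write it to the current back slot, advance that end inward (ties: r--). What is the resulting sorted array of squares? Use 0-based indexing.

l=0 r=14: |-18|>|15| out[14]=324, l++
l=1 r=14: |-15|<=|15| out[13]=225, r--
l=1 r=13: |-15|>|10| out[12]=225, l++
l=2 r=13: |-14|>|10| out[11]=196, l++
l=3 r=13: |-12|>|10| out[10]=144, l++
l=4 r=13: |-11|>|10| out[9]=121, l++
l=5 r=13: |-10|<=|10| out[8]=100, r--
l=5 r=12: |-10|>|7| out[7]=100, l++
l=6 r=12: |-9|>|7| out[6]=81, l++
l=7 r=12: |-7|<=|7| out[5]=49, r--
l=7 r=11: |-7|>|-1| out[4]=49, l++
l=8 r=11: |-5|>|-1| out[3]=25, l++
l=9 r=11: |-4|>|-1| out[2]=16, l++
l=10 r=11: |-3|>|-1| out[1]=9, l++
l=11 r=11: |-1|<=|-1| out[0]=1, r--

[1, 9, 16, 25, 49, 49, 81, 100, 100, 121, 144, 196, 225, 225, 324]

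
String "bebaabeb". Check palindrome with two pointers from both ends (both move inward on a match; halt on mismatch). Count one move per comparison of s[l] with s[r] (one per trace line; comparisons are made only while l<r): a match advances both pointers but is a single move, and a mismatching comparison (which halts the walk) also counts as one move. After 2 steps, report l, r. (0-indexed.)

l=0 r=7: 'b'=='b', l++,r--
l=1 r=6: 'e'=='e', l++,r--

l=2, r=5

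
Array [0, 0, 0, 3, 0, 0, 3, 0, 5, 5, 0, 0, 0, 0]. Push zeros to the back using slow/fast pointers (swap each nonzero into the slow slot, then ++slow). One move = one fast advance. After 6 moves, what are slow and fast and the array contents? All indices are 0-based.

slow=1, fast=6, a=[3, 0, 0, 0, 0, 0, 3, 0, 5, 5, 0, 0, 0, 0]

(s=0,f=0) a[fast]=0 → fast++
(s=0,f=1) a[fast]=0 → fast++
(s=0,f=2) a[fast]=0 → fast++
(s=0,f=3) a[fast]=3≠0 swap→a[0]=3 → slow++,fast++
(s=1,f=4) a[fast]=0 → fast++
(s=1,f=5) a[fast]=0 → fast++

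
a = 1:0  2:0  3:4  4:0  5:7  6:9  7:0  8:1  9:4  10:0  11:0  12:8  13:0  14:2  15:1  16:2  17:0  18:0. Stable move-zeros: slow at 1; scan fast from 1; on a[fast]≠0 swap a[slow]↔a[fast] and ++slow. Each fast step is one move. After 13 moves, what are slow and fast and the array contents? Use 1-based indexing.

slow=7, fast=14, a=[4, 7, 9, 1, 4, 8, 0, 0, 0, 0, 0, 0, 0, 2, 1, 2, 0, 0]

(s=1,f=1) a[fast]=0 → fast++
(s=1,f=2) a[fast]=0 → fast++
(s=1,f=3) a[fast]=4≠0 swap→a[1]=4 → slow++,fast++
(s=2,f=4) a[fast]=0 → fast++
(s=2,f=5) a[fast]=7≠0 swap→a[2]=7 → slow++,fast++
(s=3,f=6) a[fast]=9≠0 swap→a[3]=9 → slow++,fast++
(s=4,f=7) a[fast]=0 → fast++
(s=4,f=8) a[fast]=1≠0 swap→a[4]=1 → slow++,fast++
(s=5,f=9) a[fast]=4≠0 swap→a[5]=4 → slow++,fast++
(s=6,f=10) a[fast]=0 → fast++
(s=6,f=11) a[fast]=0 → fast++
(s=6,f=12) a[fast]=8≠0 swap→a[6]=8 → slow++,fast++
(s=7,f=13) a[fast]=0 → fast++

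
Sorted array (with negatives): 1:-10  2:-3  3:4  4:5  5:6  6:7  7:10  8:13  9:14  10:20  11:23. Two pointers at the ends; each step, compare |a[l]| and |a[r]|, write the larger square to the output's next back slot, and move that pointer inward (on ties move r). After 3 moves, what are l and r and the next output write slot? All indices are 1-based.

l=1 r=11: |-10|<=|23| out[11]=529, r--
l=1 r=10: |-10|<=|20| out[10]=400, r--
l=1 r=9: |-10|<=|14| out[9]=196, r--

l=1, r=8, next write slot=8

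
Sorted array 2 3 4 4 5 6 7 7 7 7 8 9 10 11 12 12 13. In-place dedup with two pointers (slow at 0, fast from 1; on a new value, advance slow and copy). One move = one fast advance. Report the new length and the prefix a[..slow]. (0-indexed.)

length 12; prefix = [2, 3, 4, 5, 6, 7, 8, 9, 10, 11, 12, 13]

(s=0,f=1) a[fast]=3≠a[slow]=2 write a[1]=3 → slow++,fast++
(s=1,f=2) a[fast]=4≠a[slow]=3 write a[2]=4 → slow++,fast++
(s=2,f=3) a[fast]=4=a[slow] dup → fast++
(s=2,f=4) a[fast]=5≠a[slow]=4 write a[3]=5 → slow++,fast++
(s=3,f=5) a[fast]=6≠a[slow]=5 write a[4]=6 → slow++,fast++
(s=4,f=6) a[fast]=7≠a[slow]=6 write a[5]=7 → slow++,fast++
(s=5,f=7) a[fast]=7=a[slow] dup → fast++
(s=5,f=8) a[fast]=7=a[slow] dup → fast++
(s=5,f=9) a[fast]=7=a[slow] dup → fast++
(s=5,f=10) a[fast]=8≠a[slow]=7 write a[6]=8 → slow++,fast++
(s=6,f=11) a[fast]=9≠a[slow]=8 write a[7]=9 → slow++,fast++
(s=7,f=12) a[fast]=10≠a[slow]=9 write a[8]=10 → slow++,fast++
(s=8,f=13) a[fast]=11≠a[slow]=10 write a[9]=11 → slow++,fast++
(s=9,f=14) a[fast]=12≠a[slow]=11 write a[10]=12 → slow++,fast++
(s=10,f=15) a[fast]=12=a[slow] dup → fast++
(s=10,f=16) a[fast]=13≠a[slow]=12 write a[11]=13 → slow++,fast++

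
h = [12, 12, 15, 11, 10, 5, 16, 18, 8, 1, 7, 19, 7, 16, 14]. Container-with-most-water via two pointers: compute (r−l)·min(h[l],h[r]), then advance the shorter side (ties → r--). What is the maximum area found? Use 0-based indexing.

l=0 r=14: min(12,14)*14=168 best=168 *, l++
l=1 r=14: min(12,14)*13=156 best=168, l++
l=2 r=14: min(15,14)*12=168 best=168, r--
l=2 r=13: min(15,16)*11=165 best=168, l++
l=3 r=13: min(11,16)*10=110 best=168, l++
l=4 r=13: min(10,16)*9=90 best=168, l++
l=5 r=13: min(5,16)*8=40 best=168, l++
l=6 r=13: min(16,16)*7=112 best=168, r--
l=6 r=12: min(16,7)*6=42 best=168, r--
l=6 r=11: min(16,19)*5=80 best=168, l++
l=7 r=11: min(18,19)*4=72 best=168, l++
l=8 r=11: min(8,19)*3=24 best=168, l++
l=9 r=11: min(1,19)*2=2 best=168, l++
l=10 r=11: min(7,19)*1=7 best=168, l++

max area = 168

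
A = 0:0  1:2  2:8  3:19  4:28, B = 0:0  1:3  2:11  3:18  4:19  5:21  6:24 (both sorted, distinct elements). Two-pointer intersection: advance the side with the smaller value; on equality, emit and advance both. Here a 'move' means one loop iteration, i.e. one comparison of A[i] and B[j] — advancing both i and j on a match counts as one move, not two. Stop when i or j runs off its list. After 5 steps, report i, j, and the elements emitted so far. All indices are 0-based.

i=3, j=3, emitted=[0]

[i=0,j=0] 0==0 emit → i++,j++
[i=1,j=1] 2<3 → i++
[i=2,j=1] 8>3 → j++
[i=2,j=2] 8<11 → i++
[i=3,j=2] 19>11 → j++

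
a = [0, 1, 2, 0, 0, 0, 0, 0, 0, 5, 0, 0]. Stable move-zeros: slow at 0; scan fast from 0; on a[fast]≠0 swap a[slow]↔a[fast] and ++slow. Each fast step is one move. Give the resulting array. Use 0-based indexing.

(s=0,f=0) a[fast]=0 → fast++
(s=0,f=1) a[fast]=1≠0 swap→a[0]=1 → slow++,fast++
(s=1,f=2) a[fast]=2≠0 swap→a[1]=2 → slow++,fast++
(s=2,f=3) a[fast]=0 → fast++
(s=2,f=4) a[fast]=0 → fast++
(s=2,f=5) a[fast]=0 → fast++
(s=2,f=6) a[fast]=0 → fast++
(s=2,f=7) a[fast]=0 → fast++
(s=2,f=8) a[fast]=0 → fast++
(s=2,f=9) a[fast]=5≠0 swap→a[2]=5 → slow++,fast++
(s=3,f=10) a[fast]=0 → fast++
(s=3,f=11) a[fast]=0 → fast++

[1, 2, 5, 0, 0, 0, 0, 0, 0, 0, 0, 0]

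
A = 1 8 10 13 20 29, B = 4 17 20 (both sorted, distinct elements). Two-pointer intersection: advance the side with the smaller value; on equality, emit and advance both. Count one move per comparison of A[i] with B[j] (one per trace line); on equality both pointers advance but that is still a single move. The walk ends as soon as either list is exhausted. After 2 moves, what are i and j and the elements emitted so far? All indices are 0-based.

[i=0,j=0] 1<4 → i++
[i=1,j=0] 8>4 → j++

i=1, j=1, emitted=[]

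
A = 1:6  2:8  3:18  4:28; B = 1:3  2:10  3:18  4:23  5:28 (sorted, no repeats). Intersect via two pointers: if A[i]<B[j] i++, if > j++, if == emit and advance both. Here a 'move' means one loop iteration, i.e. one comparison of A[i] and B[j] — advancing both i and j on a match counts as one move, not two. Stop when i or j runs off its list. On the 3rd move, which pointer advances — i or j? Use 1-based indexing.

[i=1,j=1] 6>3 → j++
[i=1,j=2] 6<10 → i++
[i=2,j=2] 8<10 → i++

i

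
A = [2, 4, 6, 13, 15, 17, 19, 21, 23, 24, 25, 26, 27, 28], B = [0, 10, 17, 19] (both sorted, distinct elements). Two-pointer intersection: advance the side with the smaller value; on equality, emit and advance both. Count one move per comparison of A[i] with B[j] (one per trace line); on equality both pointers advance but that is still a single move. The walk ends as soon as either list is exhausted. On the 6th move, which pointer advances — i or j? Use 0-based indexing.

i

[i=0,j=0] 2>0 → j++
[i=0,j=1] 2<10 → i++
[i=1,j=1] 4<10 → i++
[i=2,j=1] 6<10 → i++
[i=3,j=1] 13>10 → j++
[i=3,j=2] 13<17 → i++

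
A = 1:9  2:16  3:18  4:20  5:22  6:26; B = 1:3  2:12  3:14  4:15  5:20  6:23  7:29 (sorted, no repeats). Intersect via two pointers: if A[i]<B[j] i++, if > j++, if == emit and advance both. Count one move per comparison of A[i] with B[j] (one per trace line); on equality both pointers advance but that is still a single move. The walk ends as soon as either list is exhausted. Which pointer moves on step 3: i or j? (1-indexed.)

[i=1,j=1] 9>3 → j++
[i=1,j=2] 9<12 → i++
[i=2,j=2] 16>12 → j++

j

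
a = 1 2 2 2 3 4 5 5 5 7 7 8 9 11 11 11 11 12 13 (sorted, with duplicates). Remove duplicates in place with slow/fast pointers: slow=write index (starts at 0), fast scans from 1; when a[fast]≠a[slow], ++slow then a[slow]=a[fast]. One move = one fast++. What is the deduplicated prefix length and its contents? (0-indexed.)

length 11; prefix = [1, 2, 3, 4, 5, 7, 8, 9, 11, 12, 13]

(s=0,f=1) a[fast]=2≠a[slow]=1 write a[1]=2 → slow++,fast++
(s=1,f=2) a[fast]=2=a[slow] dup → fast++
(s=1,f=3) a[fast]=2=a[slow] dup → fast++
(s=1,f=4) a[fast]=3≠a[slow]=2 write a[2]=3 → slow++,fast++
(s=2,f=5) a[fast]=4≠a[slow]=3 write a[3]=4 → slow++,fast++
(s=3,f=6) a[fast]=5≠a[slow]=4 write a[4]=5 → slow++,fast++
(s=4,f=7) a[fast]=5=a[slow] dup → fast++
(s=4,f=8) a[fast]=5=a[slow] dup → fast++
(s=4,f=9) a[fast]=7≠a[slow]=5 write a[5]=7 → slow++,fast++
(s=5,f=10) a[fast]=7=a[slow] dup → fast++
(s=5,f=11) a[fast]=8≠a[slow]=7 write a[6]=8 → slow++,fast++
(s=6,f=12) a[fast]=9≠a[slow]=8 write a[7]=9 → slow++,fast++
(s=7,f=13) a[fast]=11≠a[slow]=9 write a[8]=11 → slow++,fast++
(s=8,f=14) a[fast]=11=a[slow] dup → fast++
(s=8,f=15) a[fast]=11=a[slow] dup → fast++
(s=8,f=16) a[fast]=11=a[slow] dup → fast++
(s=8,f=17) a[fast]=12≠a[slow]=11 write a[9]=12 → slow++,fast++
(s=9,f=18) a[fast]=13≠a[slow]=12 write a[10]=13 → slow++,fast++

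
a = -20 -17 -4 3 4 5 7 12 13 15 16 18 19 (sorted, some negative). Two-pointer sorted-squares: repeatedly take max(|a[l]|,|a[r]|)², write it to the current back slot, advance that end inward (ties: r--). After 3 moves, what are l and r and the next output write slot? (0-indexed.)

[0,12] |-20|>|19| out[12]=400 → l++
[1,12] |-17|<=|19| out[11]=361 → r--
[1,11] |-17|<=|18| out[10]=324 → r--

l=1, r=10, next write slot=9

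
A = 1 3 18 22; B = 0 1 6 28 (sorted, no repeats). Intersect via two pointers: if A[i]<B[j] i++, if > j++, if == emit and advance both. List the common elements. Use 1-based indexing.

[i=1,j=1] 1>0 → j++
[i=1,j=2] 1==1 emit → i++,j++
[i=2,j=3] 3<6 → i++
[i=3,j=3] 18>6 → j++
[i=3,j=4] 18<28 → i++
[i=4,j=4] 22<28 → i++

intersection = [1]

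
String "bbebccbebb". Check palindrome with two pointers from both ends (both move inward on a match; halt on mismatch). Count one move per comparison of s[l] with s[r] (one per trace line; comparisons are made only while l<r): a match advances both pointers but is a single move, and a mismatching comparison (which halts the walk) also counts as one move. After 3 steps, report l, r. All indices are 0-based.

l=3, r=6

[0,9] 'b'=='b' → l++,r--
[1,8] 'b'=='b' → l++,r--
[2,7] 'e'=='e' → l++,r--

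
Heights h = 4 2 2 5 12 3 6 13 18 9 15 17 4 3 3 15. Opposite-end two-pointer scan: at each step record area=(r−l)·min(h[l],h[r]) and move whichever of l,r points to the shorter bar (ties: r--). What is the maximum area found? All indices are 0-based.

max area = 132

l=0 r=15: min(4,15)*15=60 best=60 *, l++
l=1 r=15: min(2,15)*14=28 best=60, l++
l=2 r=15: min(2,15)*13=26 best=60, l++
l=3 r=15: min(5,15)*12=60 best=60, l++
l=4 r=15: min(12,15)*11=132 best=132 *, l++
l=5 r=15: min(3,15)*10=30 best=132, l++
l=6 r=15: min(6,15)*9=54 best=132, l++
l=7 r=15: min(13,15)*8=104 best=132, l++
l=8 r=15: min(18,15)*7=105 best=132, r--
l=8 r=14: min(18,3)*6=18 best=132, r--
l=8 r=13: min(18,3)*5=15 best=132, r--
l=8 r=12: min(18,4)*4=16 best=132, r--
l=8 r=11: min(18,17)*3=51 best=132, r--
l=8 r=10: min(18,15)*2=30 best=132, r--
l=8 r=9: min(18,9)*1=9 best=132, r--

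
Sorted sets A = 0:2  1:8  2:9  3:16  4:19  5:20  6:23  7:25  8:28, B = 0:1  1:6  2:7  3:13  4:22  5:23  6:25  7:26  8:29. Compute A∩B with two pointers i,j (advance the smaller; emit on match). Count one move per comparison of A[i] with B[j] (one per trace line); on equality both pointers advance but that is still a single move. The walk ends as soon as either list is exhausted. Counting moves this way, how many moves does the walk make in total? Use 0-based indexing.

i=0 j=0: 2>1, j++
i=0 j=1: 2<6, i++
i=1 j=1: 8>6, j++
i=1 j=2: 8>7, j++
i=1 j=3: 8<13, i++
i=2 j=3: 9<13, i++
i=3 j=3: 16>13, j++
i=3 j=4: 16<22, i++
i=4 j=4: 19<22, i++
i=5 j=4: 20<22, i++
i=6 j=4: 23>22, j++
i=6 j=5: 23==23 emit, i++,j++
i=7 j=6: 25==25 emit, i++,j++
i=8 j=7: 28>26, j++
i=8 j=8: 28<29, i++

15 moves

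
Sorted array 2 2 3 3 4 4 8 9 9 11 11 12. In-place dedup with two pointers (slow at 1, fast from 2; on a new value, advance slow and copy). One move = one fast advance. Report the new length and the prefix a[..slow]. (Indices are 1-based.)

length 7; prefix = [2, 3, 4, 8, 9, 11, 12]

(s=1,f=2) a[fast]=2=a[slow] dup → fast++
(s=1,f=3) a[fast]=3≠a[slow]=2 write a[2]=3 → slow++,fast++
(s=2,f=4) a[fast]=3=a[slow] dup → fast++
(s=2,f=5) a[fast]=4≠a[slow]=3 write a[3]=4 → slow++,fast++
(s=3,f=6) a[fast]=4=a[slow] dup → fast++
(s=3,f=7) a[fast]=8≠a[slow]=4 write a[4]=8 → slow++,fast++
(s=4,f=8) a[fast]=9≠a[slow]=8 write a[5]=9 → slow++,fast++
(s=5,f=9) a[fast]=9=a[slow] dup → fast++
(s=5,f=10) a[fast]=11≠a[slow]=9 write a[6]=11 → slow++,fast++
(s=6,f=11) a[fast]=11=a[slow] dup → fast++
(s=6,f=12) a[fast]=12≠a[slow]=11 write a[7]=12 → slow++,fast++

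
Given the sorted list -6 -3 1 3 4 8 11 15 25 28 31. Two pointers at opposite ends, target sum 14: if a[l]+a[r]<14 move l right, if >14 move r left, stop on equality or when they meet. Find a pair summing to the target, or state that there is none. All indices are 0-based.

l=0 r=10: -6+31=25 >14, r--
l=0 r=9: -6+28=22 >14, r--
l=0 r=8: -6+25=19 >14, r--
l=0 r=7: -6+15=9 <14, l++
l=1 r=7: -3+15=12 <14, l++
l=2 r=7: 1+15=16 >14, r--
l=2 r=6: 1+11=12 <14, l++
l=3 r=6: 3+11=14, found

(3, 11)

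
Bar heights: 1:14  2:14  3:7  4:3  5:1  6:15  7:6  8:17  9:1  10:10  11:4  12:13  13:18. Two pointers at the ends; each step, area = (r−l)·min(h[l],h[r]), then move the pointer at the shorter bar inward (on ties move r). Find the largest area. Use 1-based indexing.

l=1 r=13: min(14,18)*12=168 best=168 *, l++
l=2 r=13: min(14,18)*11=154 best=168, l++
l=3 r=13: min(7,18)*10=70 best=168, l++
l=4 r=13: min(3,18)*9=27 best=168, l++
l=5 r=13: min(1,18)*8=8 best=168, l++
l=6 r=13: min(15,18)*7=105 best=168, l++
l=7 r=13: min(6,18)*6=36 best=168, l++
l=8 r=13: min(17,18)*5=85 best=168, l++
l=9 r=13: min(1,18)*4=4 best=168, l++
l=10 r=13: min(10,18)*3=30 best=168, l++
l=11 r=13: min(4,18)*2=8 best=168, l++
l=12 r=13: min(13,18)*1=13 best=168, l++

max area = 168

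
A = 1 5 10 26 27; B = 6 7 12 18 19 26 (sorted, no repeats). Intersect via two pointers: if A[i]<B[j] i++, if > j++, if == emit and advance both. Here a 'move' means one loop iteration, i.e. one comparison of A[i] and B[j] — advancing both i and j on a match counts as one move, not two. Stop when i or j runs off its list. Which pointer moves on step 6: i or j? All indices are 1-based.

i=1 j=1: 1<6, i++
i=2 j=1: 5<6, i++
i=3 j=1: 10>6, j++
i=3 j=2: 10>7, j++
i=3 j=3: 10<12, i++
i=4 j=3: 26>12, j++

j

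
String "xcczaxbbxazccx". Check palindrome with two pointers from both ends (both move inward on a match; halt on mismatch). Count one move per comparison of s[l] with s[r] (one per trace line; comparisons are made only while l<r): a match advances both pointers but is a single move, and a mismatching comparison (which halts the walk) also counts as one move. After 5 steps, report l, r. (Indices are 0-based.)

[0,13] 'x'=='x' → l++,r--
[1,12] 'c'=='c' → l++,r--
[2,11] 'c'=='c' → l++,r--
[3,10] 'z'=='z' → l++,r--
[4,9] 'a'=='a' → l++,r--

l=5, r=8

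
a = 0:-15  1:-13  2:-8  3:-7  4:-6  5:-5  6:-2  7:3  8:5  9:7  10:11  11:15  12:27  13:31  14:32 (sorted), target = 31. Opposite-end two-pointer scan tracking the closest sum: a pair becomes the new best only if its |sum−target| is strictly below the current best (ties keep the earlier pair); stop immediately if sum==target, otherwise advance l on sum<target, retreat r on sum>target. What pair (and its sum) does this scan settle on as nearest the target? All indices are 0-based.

pair (-2, 32) with sum 30 (|Δ|=1)

[0,14] -15+32=17 d=14 * → l++
[1,14] -13+32=19 d=12 * → l++
[2,14] -8+32=24 d=7 * → l++
[3,14] -7+32=25 d=6 * → l++
[4,14] -6+32=26 d=5 * → l++
[5,14] -5+32=27 d=4 * → l++
[6,14] -2+32=30 d=1 * → l++
[7,14] 3+32=35 d=4 → r--
[7,13] 3+31=34 d=3 → r--
[7,12] 3+27=30 d=1 → l++
[8,12] 5+27=32 d=1 → r--
[8,11] 5+15=20 d=11 → l++
[9,11] 7+15=22 d=9 → l++
[10,11] 11+15=26 d=5 → l++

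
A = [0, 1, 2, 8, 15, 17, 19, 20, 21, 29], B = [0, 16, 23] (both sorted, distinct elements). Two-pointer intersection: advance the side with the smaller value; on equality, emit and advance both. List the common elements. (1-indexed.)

[i=1,j=1] 0==0 emit → i++,j++
[i=2,j=2] 1<16 → i++
[i=3,j=2] 2<16 → i++
[i=4,j=2] 8<16 → i++
[i=5,j=2] 15<16 → i++
[i=6,j=2] 17>16 → j++
[i=6,j=3] 17<23 → i++
[i=7,j=3] 19<23 → i++
[i=8,j=3] 20<23 → i++
[i=9,j=3] 21<23 → i++
[i=10,j=3] 29>23 → j++

intersection = [0]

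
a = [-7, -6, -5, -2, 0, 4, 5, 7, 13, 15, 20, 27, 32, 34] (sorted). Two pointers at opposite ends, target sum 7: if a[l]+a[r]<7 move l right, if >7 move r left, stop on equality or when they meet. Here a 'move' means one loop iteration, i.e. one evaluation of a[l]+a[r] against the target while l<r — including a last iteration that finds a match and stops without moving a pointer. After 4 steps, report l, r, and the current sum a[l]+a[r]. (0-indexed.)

l=0, r=9, sum=8

[0,13] -7+34=27 >7 → r--
[0,12] -7+32=25 >7 → r--
[0,11] -7+27=20 >7 → r--
[0,10] -7+20=13 >7 → r--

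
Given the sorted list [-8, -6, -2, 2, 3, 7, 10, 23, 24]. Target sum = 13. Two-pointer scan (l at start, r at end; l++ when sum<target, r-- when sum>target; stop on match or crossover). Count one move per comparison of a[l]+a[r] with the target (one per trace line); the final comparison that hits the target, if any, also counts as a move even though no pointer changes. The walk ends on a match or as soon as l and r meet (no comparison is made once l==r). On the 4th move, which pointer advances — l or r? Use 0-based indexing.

[0,8] -8+24=16 >13 → r--
[0,7] -8+23=15 >13 → r--
[0,6] -8+10=2 <13 → l++
[1,6] -6+10=4 <13 → l++

l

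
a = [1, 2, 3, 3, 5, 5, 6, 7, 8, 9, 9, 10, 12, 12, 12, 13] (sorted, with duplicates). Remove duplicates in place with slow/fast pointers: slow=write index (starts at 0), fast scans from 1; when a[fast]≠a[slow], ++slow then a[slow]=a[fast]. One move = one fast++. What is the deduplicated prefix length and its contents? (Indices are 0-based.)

slow=0 fast=1: a[fast]=2≠a[slow]=1 write a[1]=2, slow++,fast++
slow=1 fast=2: a[fast]=3≠a[slow]=2 write a[2]=3, slow++,fast++
slow=2 fast=3: a[fast]=3=a[slow] dup, fast++
slow=2 fast=4: a[fast]=5≠a[slow]=3 write a[3]=5, slow++,fast++
slow=3 fast=5: a[fast]=5=a[slow] dup, fast++
slow=3 fast=6: a[fast]=6≠a[slow]=5 write a[4]=6, slow++,fast++
slow=4 fast=7: a[fast]=7≠a[slow]=6 write a[5]=7, slow++,fast++
slow=5 fast=8: a[fast]=8≠a[slow]=7 write a[6]=8, slow++,fast++
slow=6 fast=9: a[fast]=9≠a[slow]=8 write a[7]=9, slow++,fast++
slow=7 fast=10: a[fast]=9=a[slow] dup, fast++
slow=7 fast=11: a[fast]=10≠a[slow]=9 write a[8]=10, slow++,fast++
slow=8 fast=12: a[fast]=12≠a[slow]=10 write a[9]=12, slow++,fast++
slow=9 fast=13: a[fast]=12=a[slow] dup, fast++
slow=9 fast=14: a[fast]=12=a[slow] dup, fast++
slow=9 fast=15: a[fast]=13≠a[slow]=12 write a[10]=13, slow++,fast++

length 11; prefix = [1, 2, 3, 5, 6, 7, 8, 9, 10, 12, 13]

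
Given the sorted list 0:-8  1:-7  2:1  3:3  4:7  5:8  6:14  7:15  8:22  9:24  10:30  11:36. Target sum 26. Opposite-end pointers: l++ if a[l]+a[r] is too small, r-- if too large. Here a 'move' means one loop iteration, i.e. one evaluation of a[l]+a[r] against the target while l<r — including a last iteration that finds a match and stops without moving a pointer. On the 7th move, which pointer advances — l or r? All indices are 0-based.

l

l=0 r=11: -8+36=28 >26, r--
l=0 r=10: -8+30=22 <26, l++
l=1 r=10: -7+30=23 <26, l++
l=2 r=10: 1+30=31 >26, r--
l=2 r=9: 1+24=25 <26, l++
l=3 r=9: 3+24=27 >26, r--
l=3 r=8: 3+22=25 <26, l++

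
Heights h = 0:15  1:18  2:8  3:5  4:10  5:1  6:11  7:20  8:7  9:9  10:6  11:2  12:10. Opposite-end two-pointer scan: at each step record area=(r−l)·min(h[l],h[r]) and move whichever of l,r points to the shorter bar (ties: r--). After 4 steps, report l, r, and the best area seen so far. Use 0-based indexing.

[0,12] min(15,10)*12=120 best=120 * → r--
[0,11] min(15,2)*11=22 best=120 → r--
[0,10] min(15,6)*10=60 best=120 → r--
[0,9] min(15,9)*9=81 best=120 → r--

l=0, r=8, best area=120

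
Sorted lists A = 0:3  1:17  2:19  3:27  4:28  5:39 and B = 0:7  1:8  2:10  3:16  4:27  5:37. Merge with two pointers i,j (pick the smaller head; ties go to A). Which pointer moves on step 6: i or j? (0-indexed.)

i

[i=0,j=0] A[i]=3<=B[j]=7 take 3 → i++
[i=1,j=0] A[i]=17>B[j]=7 take 7 → j++
[i=1,j=1] A[i]=17>B[j]=8 take 8 → j++
[i=1,j=2] A[i]=17>B[j]=10 take 10 → j++
[i=1,j=3] A[i]=17>B[j]=16 take 16 → j++
[i=1,j=4] A[i]=17<=B[j]=27 take 17 → i++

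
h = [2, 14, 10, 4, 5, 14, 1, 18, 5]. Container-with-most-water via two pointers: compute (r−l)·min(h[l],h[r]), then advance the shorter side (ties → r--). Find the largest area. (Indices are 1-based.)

max area = 84

l=1 r=9: min(2,5)*8=16 best=16 *, l++
l=2 r=9: min(14,5)*7=35 best=35 *, r--
l=2 r=8: min(14,18)*6=84 best=84 *, l++
l=3 r=8: min(10,18)*5=50 best=84, l++
l=4 r=8: min(4,18)*4=16 best=84, l++
l=5 r=8: min(5,18)*3=15 best=84, l++
l=6 r=8: min(14,18)*2=28 best=84, l++
l=7 r=8: min(1,18)*1=1 best=84, l++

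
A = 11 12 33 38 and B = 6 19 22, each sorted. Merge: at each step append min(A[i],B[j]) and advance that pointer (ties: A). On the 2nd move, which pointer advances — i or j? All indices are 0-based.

i

[i=0,j=0] A[i]=11>B[j]=6 take 6 → j++
[i=0,j=1] A[i]=11<=B[j]=19 take 11 → i++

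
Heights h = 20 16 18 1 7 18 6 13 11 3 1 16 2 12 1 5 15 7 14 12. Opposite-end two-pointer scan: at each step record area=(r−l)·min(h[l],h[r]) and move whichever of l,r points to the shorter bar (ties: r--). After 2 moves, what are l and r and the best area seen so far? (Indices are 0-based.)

l=0 r=19: min(20,12)*19=228 best=228 *, r--
l=0 r=18: min(20,14)*18=252 best=252 *, r--

l=0, r=17, best area=252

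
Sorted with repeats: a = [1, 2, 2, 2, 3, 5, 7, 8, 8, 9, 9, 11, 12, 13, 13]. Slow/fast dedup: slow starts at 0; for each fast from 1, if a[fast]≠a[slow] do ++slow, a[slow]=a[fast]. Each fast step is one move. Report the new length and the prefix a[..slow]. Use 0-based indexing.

slow=0 fast=1: a[fast]=2≠a[slow]=1 write a[1]=2, slow++,fast++
slow=1 fast=2: a[fast]=2=a[slow] dup, fast++
slow=1 fast=3: a[fast]=2=a[slow] dup, fast++
slow=1 fast=4: a[fast]=3≠a[slow]=2 write a[2]=3, slow++,fast++
slow=2 fast=5: a[fast]=5≠a[slow]=3 write a[3]=5, slow++,fast++
slow=3 fast=6: a[fast]=7≠a[slow]=5 write a[4]=7, slow++,fast++
slow=4 fast=7: a[fast]=8≠a[slow]=7 write a[5]=8, slow++,fast++
slow=5 fast=8: a[fast]=8=a[slow] dup, fast++
slow=5 fast=9: a[fast]=9≠a[slow]=8 write a[6]=9, slow++,fast++
slow=6 fast=10: a[fast]=9=a[slow] dup, fast++
slow=6 fast=11: a[fast]=11≠a[slow]=9 write a[7]=11, slow++,fast++
slow=7 fast=12: a[fast]=12≠a[slow]=11 write a[8]=12, slow++,fast++
slow=8 fast=13: a[fast]=13≠a[slow]=12 write a[9]=13, slow++,fast++
slow=9 fast=14: a[fast]=13=a[slow] dup, fast++

length 10; prefix = [1, 2, 3, 5, 7, 8, 9, 11, 12, 13]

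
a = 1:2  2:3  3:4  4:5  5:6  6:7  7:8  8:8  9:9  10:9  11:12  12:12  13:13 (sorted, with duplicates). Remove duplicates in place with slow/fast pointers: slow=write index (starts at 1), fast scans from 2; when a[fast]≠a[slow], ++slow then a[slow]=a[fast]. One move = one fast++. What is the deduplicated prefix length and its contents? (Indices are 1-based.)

(s=1,f=2) a[fast]=3≠a[slow]=2 write a[2]=3 → slow++,fast++
(s=2,f=3) a[fast]=4≠a[slow]=3 write a[3]=4 → slow++,fast++
(s=3,f=4) a[fast]=5≠a[slow]=4 write a[4]=5 → slow++,fast++
(s=4,f=5) a[fast]=6≠a[slow]=5 write a[5]=6 → slow++,fast++
(s=5,f=6) a[fast]=7≠a[slow]=6 write a[6]=7 → slow++,fast++
(s=6,f=7) a[fast]=8≠a[slow]=7 write a[7]=8 → slow++,fast++
(s=7,f=8) a[fast]=8=a[slow] dup → fast++
(s=7,f=9) a[fast]=9≠a[slow]=8 write a[8]=9 → slow++,fast++
(s=8,f=10) a[fast]=9=a[slow] dup → fast++
(s=8,f=11) a[fast]=12≠a[slow]=9 write a[9]=12 → slow++,fast++
(s=9,f=12) a[fast]=12=a[slow] dup → fast++
(s=9,f=13) a[fast]=13≠a[slow]=12 write a[10]=13 → slow++,fast++

length 10; prefix = [2, 3, 4, 5, 6, 7, 8, 9, 12, 13]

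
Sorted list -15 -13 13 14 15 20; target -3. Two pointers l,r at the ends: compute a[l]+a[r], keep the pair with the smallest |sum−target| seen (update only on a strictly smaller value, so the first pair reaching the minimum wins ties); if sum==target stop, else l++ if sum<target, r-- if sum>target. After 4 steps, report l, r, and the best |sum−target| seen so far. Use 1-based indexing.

l=1 r=6: -15+20=5 d=8 *, r--
l=1 r=5: -15+15=0 d=3 *, r--
l=1 r=4: -15+14=-1 d=2 *, r--
l=1 r=3: -15+13=-2 d=1 *, r--

l=1, r=2, best |Δ|=1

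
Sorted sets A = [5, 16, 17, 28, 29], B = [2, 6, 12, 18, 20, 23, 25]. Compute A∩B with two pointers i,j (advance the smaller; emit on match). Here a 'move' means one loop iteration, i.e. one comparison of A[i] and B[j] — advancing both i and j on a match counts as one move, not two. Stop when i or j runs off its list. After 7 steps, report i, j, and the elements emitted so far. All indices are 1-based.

i=1 j=1: 5>2, j++
i=1 j=2: 5<6, i++
i=2 j=2: 16>6, j++
i=2 j=3: 16>12, j++
i=2 j=4: 16<18, i++
i=3 j=4: 17<18, i++
i=4 j=4: 28>18, j++

i=4, j=5, emitted=[]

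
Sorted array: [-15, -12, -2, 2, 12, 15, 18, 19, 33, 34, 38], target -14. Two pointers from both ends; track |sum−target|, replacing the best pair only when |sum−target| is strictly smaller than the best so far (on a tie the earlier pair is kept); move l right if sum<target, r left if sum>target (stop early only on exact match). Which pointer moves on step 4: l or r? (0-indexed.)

l=0 r=10: -15+38=23 d=37 *, r--
l=0 r=9: -15+34=19 d=33 *, r--
l=0 r=8: -15+33=18 d=32 *, r--
l=0 r=7: -15+19=4 d=18 *, r--

r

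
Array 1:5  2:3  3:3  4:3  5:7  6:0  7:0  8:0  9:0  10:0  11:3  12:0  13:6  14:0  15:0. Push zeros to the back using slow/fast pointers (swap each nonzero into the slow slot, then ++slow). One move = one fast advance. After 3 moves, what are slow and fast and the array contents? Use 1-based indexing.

slow=4, fast=4, a=[5, 3, 3, 3, 7, 0, 0, 0, 0, 0, 3, 0, 6, 0, 0]

(s=1,f=1) a[fast]=5≠0 swap→a[1]=5 → slow++,fast++
(s=2,f=2) a[fast]=3≠0 swap→a[2]=3 → slow++,fast++
(s=3,f=3) a[fast]=3≠0 swap→a[3]=3 → slow++,fast++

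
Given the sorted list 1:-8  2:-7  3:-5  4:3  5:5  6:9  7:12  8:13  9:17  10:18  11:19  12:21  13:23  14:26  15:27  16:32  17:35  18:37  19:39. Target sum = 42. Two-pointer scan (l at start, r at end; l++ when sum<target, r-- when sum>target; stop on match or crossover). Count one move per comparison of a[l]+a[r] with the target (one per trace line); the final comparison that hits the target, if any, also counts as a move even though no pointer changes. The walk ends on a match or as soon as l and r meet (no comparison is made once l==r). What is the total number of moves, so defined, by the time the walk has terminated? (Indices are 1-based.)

4 moves

l=1 r=19: -8+39=31 <42, l++
l=2 r=19: -7+39=32 <42, l++
l=3 r=19: -5+39=34 <42, l++
l=4 r=19: 3+39=42, found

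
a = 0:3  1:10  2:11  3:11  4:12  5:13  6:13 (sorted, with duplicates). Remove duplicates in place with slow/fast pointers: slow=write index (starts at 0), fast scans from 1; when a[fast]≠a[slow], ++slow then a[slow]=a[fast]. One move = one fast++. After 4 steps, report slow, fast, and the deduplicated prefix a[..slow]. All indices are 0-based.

slow=3, fast=5, prefix=[3, 10, 11, 12]

slow=0 fast=1: a[fast]=10≠a[slow]=3 write a[1]=10, slow++,fast++
slow=1 fast=2: a[fast]=11≠a[slow]=10 write a[2]=11, slow++,fast++
slow=2 fast=3: a[fast]=11=a[slow] dup, fast++
slow=2 fast=4: a[fast]=12≠a[slow]=11 write a[3]=12, slow++,fast++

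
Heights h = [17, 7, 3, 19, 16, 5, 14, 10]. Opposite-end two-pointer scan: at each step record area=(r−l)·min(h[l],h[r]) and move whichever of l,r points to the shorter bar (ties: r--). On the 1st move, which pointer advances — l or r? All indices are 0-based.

r

[0,7] min(17,10)*7=70 best=70 * → r--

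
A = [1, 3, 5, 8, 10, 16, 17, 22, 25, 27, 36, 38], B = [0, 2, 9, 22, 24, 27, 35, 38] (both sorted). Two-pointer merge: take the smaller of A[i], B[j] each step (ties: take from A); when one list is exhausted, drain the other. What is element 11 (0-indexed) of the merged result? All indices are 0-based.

merged[11] = 22

i=0 j=0: A[i]=1>B[j]=0 take 0, j++
i=0 j=1: A[i]=1<=B[j]=2 take 1, i++
i=1 j=1: A[i]=3>B[j]=2 take 2, j++
i=1 j=2: A[i]=3<=B[j]=9 take 3, i++
i=2 j=2: A[i]=5<=B[j]=9 take 5, i++
i=3 j=2: A[i]=8<=B[j]=9 take 8, i++
i=4 j=2: A[i]=10>B[j]=9 take 9, j++
i=4 j=3: A[i]=10<=B[j]=22 take 10, i++
i=5 j=3: A[i]=16<=B[j]=22 take 16, i++
i=6 j=3: A[i]=17<=B[j]=22 take 17, i++
i=7 j=3: A[i]=22<=B[j]=22 take 22, i++
i=8 j=3: A[i]=25>B[j]=22 take 22, j++
i=8 j=4: A[i]=25>B[j]=24 take 24, j++
i=8 j=5: A[i]=25<=B[j]=27 take 25, i++
i=9 j=5: A[i]=27<=B[j]=27 take 27, i++
i=10 j=5: A[i]=36>B[j]=27 take 27, j++
i=10 j=6: A[i]=36>B[j]=35 take 35, j++
i=10 j=7: A[i]=36<=B[j]=38 take 36, i++
i=11 j=7: A[i]=38<=B[j]=38 take 38, i++
i=12 j=7: A done, take B[j]=38, j++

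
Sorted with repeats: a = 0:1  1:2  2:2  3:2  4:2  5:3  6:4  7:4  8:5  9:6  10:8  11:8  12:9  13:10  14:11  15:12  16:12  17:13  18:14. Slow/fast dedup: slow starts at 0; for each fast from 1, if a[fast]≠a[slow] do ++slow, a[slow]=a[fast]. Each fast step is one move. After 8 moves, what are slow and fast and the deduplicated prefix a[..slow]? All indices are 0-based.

slow=0 fast=1: a[fast]=2≠a[slow]=1 write a[1]=2, slow++,fast++
slow=1 fast=2: a[fast]=2=a[slow] dup, fast++
slow=1 fast=3: a[fast]=2=a[slow] dup, fast++
slow=1 fast=4: a[fast]=2=a[slow] dup, fast++
slow=1 fast=5: a[fast]=3≠a[slow]=2 write a[2]=3, slow++,fast++
slow=2 fast=6: a[fast]=4≠a[slow]=3 write a[3]=4, slow++,fast++
slow=3 fast=7: a[fast]=4=a[slow] dup, fast++
slow=3 fast=8: a[fast]=5≠a[slow]=4 write a[4]=5, slow++,fast++

slow=4, fast=9, prefix=[1, 2, 3, 4, 5]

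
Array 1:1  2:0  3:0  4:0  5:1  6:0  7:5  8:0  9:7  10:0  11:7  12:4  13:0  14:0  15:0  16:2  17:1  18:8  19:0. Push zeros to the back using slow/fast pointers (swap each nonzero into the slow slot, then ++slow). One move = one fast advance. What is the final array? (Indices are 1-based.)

(s=1,f=1) a[fast]=1≠0 swap→a[1]=1 → slow++,fast++
(s=2,f=2) a[fast]=0 → fast++
(s=2,f=3) a[fast]=0 → fast++
(s=2,f=4) a[fast]=0 → fast++
(s=2,f=5) a[fast]=1≠0 swap→a[2]=1 → slow++,fast++
(s=3,f=6) a[fast]=0 → fast++
(s=3,f=7) a[fast]=5≠0 swap→a[3]=5 → slow++,fast++
(s=4,f=8) a[fast]=0 → fast++
(s=4,f=9) a[fast]=7≠0 swap→a[4]=7 → slow++,fast++
(s=5,f=10) a[fast]=0 → fast++
(s=5,f=11) a[fast]=7≠0 swap→a[5]=7 → slow++,fast++
(s=6,f=12) a[fast]=4≠0 swap→a[6]=4 → slow++,fast++
(s=7,f=13) a[fast]=0 → fast++
(s=7,f=14) a[fast]=0 → fast++
(s=7,f=15) a[fast]=0 → fast++
(s=7,f=16) a[fast]=2≠0 swap→a[7]=2 → slow++,fast++
(s=8,f=17) a[fast]=1≠0 swap→a[8]=1 → slow++,fast++
(s=9,f=18) a[fast]=8≠0 swap→a[9]=8 → slow++,fast++
(s=10,f=19) a[fast]=0 → fast++

[1, 1, 5, 7, 7, 4, 2, 1, 8, 0, 0, 0, 0, 0, 0, 0, 0, 0, 0]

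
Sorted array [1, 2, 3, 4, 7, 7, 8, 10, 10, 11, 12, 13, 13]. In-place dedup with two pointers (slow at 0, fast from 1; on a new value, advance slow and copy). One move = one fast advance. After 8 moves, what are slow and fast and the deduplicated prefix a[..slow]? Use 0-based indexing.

slow=6, fast=9, prefix=[1, 2, 3, 4, 7, 8, 10]

slow=0 fast=1: a[fast]=2≠a[slow]=1 write a[1]=2, slow++,fast++
slow=1 fast=2: a[fast]=3≠a[slow]=2 write a[2]=3, slow++,fast++
slow=2 fast=3: a[fast]=4≠a[slow]=3 write a[3]=4, slow++,fast++
slow=3 fast=4: a[fast]=7≠a[slow]=4 write a[4]=7, slow++,fast++
slow=4 fast=5: a[fast]=7=a[slow] dup, fast++
slow=4 fast=6: a[fast]=8≠a[slow]=7 write a[5]=8, slow++,fast++
slow=5 fast=7: a[fast]=10≠a[slow]=8 write a[6]=10, slow++,fast++
slow=6 fast=8: a[fast]=10=a[slow] dup, fast++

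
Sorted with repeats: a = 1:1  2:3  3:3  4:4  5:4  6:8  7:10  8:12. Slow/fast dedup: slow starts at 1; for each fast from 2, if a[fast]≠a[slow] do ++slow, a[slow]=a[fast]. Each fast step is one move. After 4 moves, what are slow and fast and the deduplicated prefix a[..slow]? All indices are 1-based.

slow=1 fast=2: a[fast]=3≠a[slow]=1 write a[2]=3, slow++,fast++
slow=2 fast=3: a[fast]=3=a[slow] dup, fast++
slow=2 fast=4: a[fast]=4≠a[slow]=3 write a[3]=4, slow++,fast++
slow=3 fast=5: a[fast]=4=a[slow] dup, fast++

slow=3, fast=6, prefix=[1, 3, 4]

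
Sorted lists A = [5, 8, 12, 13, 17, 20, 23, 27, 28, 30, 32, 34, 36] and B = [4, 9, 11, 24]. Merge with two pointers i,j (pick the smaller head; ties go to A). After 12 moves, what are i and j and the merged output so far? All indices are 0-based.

i=0 j=0: A[i]=5>B[j]=4 take 4, j++
i=0 j=1: A[i]=5<=B[j]=9 take 5, i++
i=1 j=1: A[i]=8<=B[j]=9 take 8, i++
i=2 j=1: A[i]=12>B[j]=9 take 9, j++
i=2 j=2: A[i]=12>B[j]=11 take 11, j++
i=2 j=3: A[i]=12<=B[j]=24 take 12, i++
i=3 j=3: A[i]=13<=B[j]=24 take 13, i++
i=4 j=3: A[i]=17<=B[j]=24 take 17, i++
i=5 j=3: A[i]=20<=B[j]=24 take 20, i++
i=6 j=3: A[i]=23<=B[j]=24 take 23, i++
i=7 j=3: A[i]=27>B[j]=24 take 24, j++
i=7 j=4: B done, take A[i]=27, i++

i=8, j=4, merged so far=[4, 5, 8, 9, 11, 12, 13, 17, 20, 23, 24, 27]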